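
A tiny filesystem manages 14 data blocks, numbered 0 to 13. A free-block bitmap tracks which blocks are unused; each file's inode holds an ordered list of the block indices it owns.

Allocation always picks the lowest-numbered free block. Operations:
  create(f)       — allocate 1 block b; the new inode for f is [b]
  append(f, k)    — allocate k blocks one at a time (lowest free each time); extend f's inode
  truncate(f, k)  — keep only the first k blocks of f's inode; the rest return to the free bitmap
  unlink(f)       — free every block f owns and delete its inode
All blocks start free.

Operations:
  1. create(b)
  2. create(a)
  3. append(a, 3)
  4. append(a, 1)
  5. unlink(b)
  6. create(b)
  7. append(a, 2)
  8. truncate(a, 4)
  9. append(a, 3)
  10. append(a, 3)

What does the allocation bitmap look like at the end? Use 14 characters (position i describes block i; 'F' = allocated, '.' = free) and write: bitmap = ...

bitmap = FFFFFFFFFFF...

[1] create(b) — b=0 (map F.............)
[2] create(a) — a=1 b=0 (map FF............)
[3] append(a, 3) — a=1,2,3,4 b=0 (map FFFFF.........)
[4] append(a, 1) — a=1,2,3,4,5 b=0 (map FFFFFF........)
[5] unlink(b) — a=1,2,3,4,5 (map .FFFFF........)
[6] create(b) — a=1,2,3,4,5 b=0 (map FFFFFF........)
[7] append(a, 2) — a=1,2,3,4,5,6,7 b=0 (map FFFFFFFF......)
[8] truncate(a, 4) — a=1,2,3,4 b=0 (map FFFFF.........)
[9] append(a, 3) — a=1,2,3,4,5,6,7 b=0 (map FFFFFFFF......)
[10] append(a, 3) — a=1,2,3,4,5,6,7,8,9,10 b=0 (map FFFFFFFFFFF...)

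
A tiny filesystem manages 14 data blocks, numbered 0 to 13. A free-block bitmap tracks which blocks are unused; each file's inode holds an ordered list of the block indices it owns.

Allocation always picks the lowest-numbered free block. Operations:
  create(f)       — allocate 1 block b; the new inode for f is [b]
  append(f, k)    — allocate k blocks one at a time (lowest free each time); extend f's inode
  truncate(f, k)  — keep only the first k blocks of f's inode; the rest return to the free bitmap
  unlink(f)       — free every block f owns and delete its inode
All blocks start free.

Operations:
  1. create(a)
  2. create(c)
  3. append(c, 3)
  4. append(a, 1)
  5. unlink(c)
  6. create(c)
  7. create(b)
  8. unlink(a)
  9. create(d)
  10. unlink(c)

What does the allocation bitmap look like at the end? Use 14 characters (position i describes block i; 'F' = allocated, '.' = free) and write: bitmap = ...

after create(a) → a:[0]  free=[F.............]
after create(c) → a:[0], c:[1]  free=[FF............]
after append(c, 3) → a:[0], c:[1, 2, 3, 4]  free=[FFFFF.........]
after append(a, 1) → a:[0, 5], c:[1, 2, 3, 4]  free=[FFFFFF........]
after unlink(c) → a:[0, 5]  free=[F....F........]
after create(c) → a:[0, 5], c:[1]  free=[FF...F........]
after create(b) → a:[0, 5], b:[2], c:[1]  free=[FFF..F........]
after unlink(a) → b:[2], c:[1]  free=[.FF...........]
after create(d) → b:[2], c:[1], d:[0]  free=[FFF...........]
after unlink(c) → b:[2], d:[0]  free=[F.F...........]

bitmap = F.F...........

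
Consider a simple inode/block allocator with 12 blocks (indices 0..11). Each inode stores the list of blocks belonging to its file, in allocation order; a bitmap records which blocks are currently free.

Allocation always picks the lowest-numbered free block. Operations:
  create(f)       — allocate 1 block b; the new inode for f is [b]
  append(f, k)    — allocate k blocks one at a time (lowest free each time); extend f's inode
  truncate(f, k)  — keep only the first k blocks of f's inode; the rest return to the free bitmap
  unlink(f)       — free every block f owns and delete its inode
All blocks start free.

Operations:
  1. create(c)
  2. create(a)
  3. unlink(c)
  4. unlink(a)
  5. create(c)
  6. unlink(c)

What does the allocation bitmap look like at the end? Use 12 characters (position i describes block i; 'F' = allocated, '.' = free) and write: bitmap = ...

bitmap = ............

after create(c) → c:[0]  free=[F...........]
after create(a) → a:[1], c:[0]  free=[FF..........]
after unlink(c) → a:[1]  free=[.F..........]
after unlink(a) →   free=[............]
after create(c) → c:[0]  free=[F...........]
after unlink(c) →   free=[............]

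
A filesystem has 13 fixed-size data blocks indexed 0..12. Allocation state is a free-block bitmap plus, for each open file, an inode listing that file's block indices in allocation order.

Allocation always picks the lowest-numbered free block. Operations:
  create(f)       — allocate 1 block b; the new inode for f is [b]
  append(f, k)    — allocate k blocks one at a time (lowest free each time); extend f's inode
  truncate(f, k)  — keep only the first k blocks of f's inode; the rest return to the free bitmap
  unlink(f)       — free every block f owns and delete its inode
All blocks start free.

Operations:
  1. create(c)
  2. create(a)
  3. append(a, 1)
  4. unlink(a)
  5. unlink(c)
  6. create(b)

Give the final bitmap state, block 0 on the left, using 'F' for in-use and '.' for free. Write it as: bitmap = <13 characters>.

bitmap = F............

create(c): bitmap=F............ | c=[0]
create(a): bitmap=FF........... | a=[1] c=[0]
append(a, 1): bitmap=FFF.......... | a=[1, 2] c=[0]
unlink(a): bitmap=F............ | c=[0]
unlink(c): bitmap=............. | 
create(b): bitmap=F............ | b=[0]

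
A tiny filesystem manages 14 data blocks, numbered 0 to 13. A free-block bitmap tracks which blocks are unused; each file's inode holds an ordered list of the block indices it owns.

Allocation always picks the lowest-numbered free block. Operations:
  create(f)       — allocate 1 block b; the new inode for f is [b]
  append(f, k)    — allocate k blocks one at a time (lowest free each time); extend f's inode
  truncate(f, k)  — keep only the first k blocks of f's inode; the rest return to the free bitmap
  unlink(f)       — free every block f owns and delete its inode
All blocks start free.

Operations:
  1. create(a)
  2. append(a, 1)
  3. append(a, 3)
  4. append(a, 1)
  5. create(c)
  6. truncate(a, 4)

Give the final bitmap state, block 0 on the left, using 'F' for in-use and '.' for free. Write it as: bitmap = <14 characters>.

after create(a) → a:[0]  free=[F.............]
after append(a, 1) → a:[0, 1]  free=[FF............]
after append(a, 3) → a:[0, 1, 2, 3, 4]  free=[FFFFF.........]
after append(a, 1) → a:[0, 1, 2, 3, 4, 5]  free=[FFFFFF........]
after create(c) → a:[0, 1, 2, 3, 4, 5], c:[6]  free=[FFFFFFF.......]
after truncate(a, 4) → a:[0, 1, 2, 3], c:[6]  free=[FFFF..F.......]

bitmap = FFFF..F.......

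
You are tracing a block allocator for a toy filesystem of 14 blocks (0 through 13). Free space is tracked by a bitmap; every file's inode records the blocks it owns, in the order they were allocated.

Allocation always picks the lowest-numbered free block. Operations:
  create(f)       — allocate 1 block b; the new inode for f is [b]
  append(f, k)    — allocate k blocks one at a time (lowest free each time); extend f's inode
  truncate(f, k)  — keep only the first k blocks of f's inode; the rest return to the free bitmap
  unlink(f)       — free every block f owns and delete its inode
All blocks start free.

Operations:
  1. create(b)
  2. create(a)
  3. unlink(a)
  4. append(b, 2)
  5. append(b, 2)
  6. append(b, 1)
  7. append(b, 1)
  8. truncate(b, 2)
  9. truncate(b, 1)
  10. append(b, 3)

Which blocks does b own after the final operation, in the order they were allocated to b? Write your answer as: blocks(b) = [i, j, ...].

blocks(b) = [0, 1, 2, 3]

[1] create(b) — b=0 (map F.............)
[2] create(a) — a=1 b=0 (map FF............)
[3] unlink(a) — b=0 (map F.............)
[4] append(b, 2) — b=0,1,2 (map FFF...........)
[5] append(b, 2) — b=0,1,2,3,4 (map FFFFF.........)
[6] append(b, 1) — b=0,1,2,3,4,5 (map FFFFFF........)
[7] append(b, 1) — b=0,1,2,3,4,5,6 (map FFFFFFF.......)
[8] truncate(b, 2) — b=0,1 (map FF............)
[9] truncate(b, 1) — b=0 (map F.............)
[10] append(b, 3) — b=0,1,2,3 (map FFFF..........)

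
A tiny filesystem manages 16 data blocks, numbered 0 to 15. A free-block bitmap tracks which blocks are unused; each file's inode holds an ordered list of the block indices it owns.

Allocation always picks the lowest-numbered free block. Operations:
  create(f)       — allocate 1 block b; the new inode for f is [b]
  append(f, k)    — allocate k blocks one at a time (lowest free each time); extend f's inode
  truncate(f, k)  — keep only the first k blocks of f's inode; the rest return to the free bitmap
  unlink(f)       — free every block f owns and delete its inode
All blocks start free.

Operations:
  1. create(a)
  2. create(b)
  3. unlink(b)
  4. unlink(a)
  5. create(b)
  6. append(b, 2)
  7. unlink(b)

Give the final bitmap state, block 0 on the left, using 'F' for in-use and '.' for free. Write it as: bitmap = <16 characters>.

after create(a) → a:[0]  free=[F...............]
after create(b) → a:[0], b:[1]  free=[FF..............]
after unlink(b) → a:[0]  free=[F...............]
after unlink(a) →   free=[................]
after create(b) → b:[0]  free=[F...............]
after append(b, 2) → b:[0, 1, 2]  free=[FFF.............]
after unlink(b) →   free=[................]

bitmap = ................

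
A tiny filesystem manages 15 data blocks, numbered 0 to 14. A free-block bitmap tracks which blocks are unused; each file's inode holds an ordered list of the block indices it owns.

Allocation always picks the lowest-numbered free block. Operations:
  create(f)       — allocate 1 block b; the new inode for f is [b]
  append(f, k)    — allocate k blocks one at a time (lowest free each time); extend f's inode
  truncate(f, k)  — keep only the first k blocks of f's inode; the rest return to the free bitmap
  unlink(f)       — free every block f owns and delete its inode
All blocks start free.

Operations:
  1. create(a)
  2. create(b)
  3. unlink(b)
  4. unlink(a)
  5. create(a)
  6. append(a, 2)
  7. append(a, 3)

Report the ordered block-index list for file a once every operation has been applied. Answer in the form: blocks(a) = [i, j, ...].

blocks(a) = [0, 1, 2, 3, 4, 5]

[1] create(a) — a=0 (map F..............)
[2] create(b) — a=0 b=1 (map FF.............)
[3] unlink(b) — a=0 (map F..............)
[4] unlink(a) —  (map ...............)
[5] create(a) — a=0 (map F..............)
[6] append(a, 2) — a=0,1,2 (map FFF............)
[7] append(a, 3) — a=0,1,2,3,4,5 (map FFFFFF.........)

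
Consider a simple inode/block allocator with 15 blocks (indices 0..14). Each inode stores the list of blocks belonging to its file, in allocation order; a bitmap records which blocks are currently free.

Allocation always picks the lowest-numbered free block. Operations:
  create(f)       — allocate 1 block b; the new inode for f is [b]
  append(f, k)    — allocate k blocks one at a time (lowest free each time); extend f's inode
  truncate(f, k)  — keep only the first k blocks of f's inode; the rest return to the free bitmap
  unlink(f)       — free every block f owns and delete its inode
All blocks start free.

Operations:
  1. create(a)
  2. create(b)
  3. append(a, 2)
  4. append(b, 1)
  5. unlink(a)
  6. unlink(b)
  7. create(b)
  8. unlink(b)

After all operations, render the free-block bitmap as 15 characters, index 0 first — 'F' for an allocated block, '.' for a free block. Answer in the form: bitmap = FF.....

bitmap = ...............

[1] create(a) — a=0 (map F..............)
[2] create(b) — a=0 b=1 (map FF.............)
[3] append(a, 2) — a=0,2,3 b=1 (map FFFF...........)
[4] append(b, 1) — a=0,2,3 b=1,4 (map FFFFF..........)
[5] unlink(a) — b=1,4 (map .F..F..........)
[6] unlink(b) —  (map ...............)
[7] create(b) — b=0 (map F..............)
[8] unlink(b) —  (map ...............)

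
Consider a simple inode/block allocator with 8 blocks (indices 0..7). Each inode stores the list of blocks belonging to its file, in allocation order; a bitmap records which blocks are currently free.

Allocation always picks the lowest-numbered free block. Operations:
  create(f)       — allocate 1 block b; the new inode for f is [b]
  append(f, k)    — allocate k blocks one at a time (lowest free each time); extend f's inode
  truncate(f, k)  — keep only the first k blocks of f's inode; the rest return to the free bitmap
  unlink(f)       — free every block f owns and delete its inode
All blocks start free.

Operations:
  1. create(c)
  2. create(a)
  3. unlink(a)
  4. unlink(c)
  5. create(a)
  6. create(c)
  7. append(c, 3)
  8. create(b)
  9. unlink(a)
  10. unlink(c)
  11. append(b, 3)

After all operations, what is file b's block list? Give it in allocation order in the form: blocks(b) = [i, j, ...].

blocks(b) = [5, 0, 1, 2]

  1. create(c)  ⇒  F.......  {c→[0]}
  2. create(a)  ⇒  FF......  {a→[1]; c→[0]}
  3. unlink(a)  ⇒  F.......  {c→[0]}
  4. unlink(c)  ⇒  ........  {}
  5. create(a)  ⇒  F.......  {a→[0]}
  6. create(c)  ⇒  FF......  {a→[0]; c→[1]}
  7. append(c, 3)  ⇒  FFFFF...  {a→[0]; c→[1, 2, 3, 4]}
  8. create(b)  ⇒  FFFFFF..  {a→[0]; b→[5]; c→[1, 2, 3, 4]}
  9. unlink(a)  ⇒  .FFFFF..  {b→[5]; c→[1, 2, 3, 4]}
  10. unlink(c)  ⇒  .....F..  {b→[5]}
  11. append(b, 3)  ⇒  FFF..F..  {b→[5, 0, 1, 2]}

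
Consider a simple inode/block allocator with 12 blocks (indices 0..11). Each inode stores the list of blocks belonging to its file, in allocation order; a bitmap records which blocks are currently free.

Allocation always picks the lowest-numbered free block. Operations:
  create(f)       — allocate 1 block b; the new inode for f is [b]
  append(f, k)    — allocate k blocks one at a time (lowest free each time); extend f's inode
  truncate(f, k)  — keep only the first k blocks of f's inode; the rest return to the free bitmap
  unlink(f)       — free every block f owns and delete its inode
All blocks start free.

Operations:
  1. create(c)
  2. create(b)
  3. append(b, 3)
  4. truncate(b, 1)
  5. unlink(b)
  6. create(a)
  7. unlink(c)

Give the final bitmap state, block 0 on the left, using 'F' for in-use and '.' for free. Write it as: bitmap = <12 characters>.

bitmap = .F..........

after create(c) → c:[0]  free=[F...........]
after create(b) → b:[1], c:[0]  free=[FF..........]
after append(b, 3) → b:[1, 2, 3, 4], c:[0]  free=[FFFFF.......]
after truncate(b, 1) → b:[1], c:[0]  free=[FF..........]
after unlink(b) → c:[0]  free=[F...........]
after create(a) → a:[1], c:[0]  free=[FF..........]
after unlink(c) → a:[1]  free=[.F..........]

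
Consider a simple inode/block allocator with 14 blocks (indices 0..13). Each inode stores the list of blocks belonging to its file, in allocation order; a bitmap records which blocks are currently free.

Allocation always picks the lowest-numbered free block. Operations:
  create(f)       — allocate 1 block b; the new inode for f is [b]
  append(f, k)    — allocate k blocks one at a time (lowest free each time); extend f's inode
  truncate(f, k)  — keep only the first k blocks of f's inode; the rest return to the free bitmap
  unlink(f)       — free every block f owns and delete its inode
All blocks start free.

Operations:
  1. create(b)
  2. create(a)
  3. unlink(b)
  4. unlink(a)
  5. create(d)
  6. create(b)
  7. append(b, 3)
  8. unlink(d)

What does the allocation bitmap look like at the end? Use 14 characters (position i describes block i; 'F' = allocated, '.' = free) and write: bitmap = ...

bitmap = .FFFF.........

  1. create(b)  ⇒  F.............  {b→[0]}
  2. create(a)  ⇒  FF............  {a→[1]; b→[0]}
  3. unlink(b)  ⇒  .F............  {a→[1]}
  4. unlink(a)  ⇒  ..............  {}
  5. create(d)  ⇒  F.............  {d→[0]}
  6. create(b)  ⇒  FF............  {b→[1]; d→[0]}
  7. append(b, 3)  ⇒  FFFFF.........  {b→[1, 2, 3, 4]; d→[0]}
  8. unlink(d)  ⇒  .FFFF.........  {b→[1, 2, 3, 4]}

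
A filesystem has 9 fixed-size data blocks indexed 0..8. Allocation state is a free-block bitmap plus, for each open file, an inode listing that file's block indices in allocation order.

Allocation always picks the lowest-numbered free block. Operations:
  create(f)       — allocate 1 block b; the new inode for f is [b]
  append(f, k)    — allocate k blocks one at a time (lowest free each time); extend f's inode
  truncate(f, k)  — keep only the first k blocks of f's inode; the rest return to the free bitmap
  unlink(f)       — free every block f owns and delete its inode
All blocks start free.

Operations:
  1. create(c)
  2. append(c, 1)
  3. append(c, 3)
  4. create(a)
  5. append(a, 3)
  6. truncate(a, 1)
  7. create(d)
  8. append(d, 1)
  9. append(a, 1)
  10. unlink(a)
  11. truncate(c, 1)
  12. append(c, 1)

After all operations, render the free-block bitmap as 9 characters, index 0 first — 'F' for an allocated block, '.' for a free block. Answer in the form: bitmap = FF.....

  1. create(c)  ⇒  F........  {c→[0]}
  2. append(c, 1)  ⇒  FF.......  {c→[0, 1]}
  3. append(c, 3)  ⇒  FFFFF....  {c→[0, 1, 2, 3, 4]}
  4. create(a)  ⇒  FFFFFF...  {a→[5]; c→[0, 1, 2, 3, 4]}
  5. append(a, 3)  ⇒  FFFFFFFFF  {a→[5, 6, 7, 8]; c→[0, 1, 2, 3, 4]}
  6. truncate(a, 1)  ⇒  FFFFFF...  {a→[5]; c→[0, 1, 2, 3, 4]}
  7. create(d)  ⇒  FFFFFFF..  {a→[5]; c→[0, 1, 2, 3, 4]; d→[6]}
  8. append(d, 1)  ⇒  FFFFFFFF.  {a→[5]; c→[0, 1, 2, 3, 4]; d→[6, 7]}
  9. append(a, 1)  ⇒  FFFFFFFFF  {a→[5, 8]; c→[0, 1, 2, 3, 4]; d→[6, 7]}
  10. unlink(a)  ⇒  FFFFF.FF.  {c→[0, 1, 2, 3, 4]; d→[6, 7]}
  11. truncate(c, 1)  ⇒  F.....FF.  {c→[0]; d→[6, 7]}
  12. append(c, 1)  ⇒  FF....FF.  {c→[0, 1]; d→[6, 7]}

bitmap = FF....FF.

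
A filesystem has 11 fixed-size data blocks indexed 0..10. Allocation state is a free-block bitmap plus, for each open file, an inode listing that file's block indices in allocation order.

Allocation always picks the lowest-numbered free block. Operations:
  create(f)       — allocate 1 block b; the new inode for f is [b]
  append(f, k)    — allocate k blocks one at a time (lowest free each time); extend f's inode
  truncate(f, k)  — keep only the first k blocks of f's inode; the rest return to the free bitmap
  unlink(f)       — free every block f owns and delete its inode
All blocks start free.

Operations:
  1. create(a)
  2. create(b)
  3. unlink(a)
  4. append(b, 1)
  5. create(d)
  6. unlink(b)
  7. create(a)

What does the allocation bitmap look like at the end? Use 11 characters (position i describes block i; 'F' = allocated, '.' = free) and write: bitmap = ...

[1] create(a) — a=0 (map F..........)
[2] create(b) — a=0 b=1 (map FF.........)
[3] unlink(a) — b=1 (map .F.........)
[4] append(b, 1) — b=1,0 (map FF.........)
[5] create(d) — b=1,0 d=2 (map FFF........)
[6] unlink(b) — d=2 (map ..F........)
[7] create(a) — a=0 d=2 (map F.F........)

bitmap = F.F........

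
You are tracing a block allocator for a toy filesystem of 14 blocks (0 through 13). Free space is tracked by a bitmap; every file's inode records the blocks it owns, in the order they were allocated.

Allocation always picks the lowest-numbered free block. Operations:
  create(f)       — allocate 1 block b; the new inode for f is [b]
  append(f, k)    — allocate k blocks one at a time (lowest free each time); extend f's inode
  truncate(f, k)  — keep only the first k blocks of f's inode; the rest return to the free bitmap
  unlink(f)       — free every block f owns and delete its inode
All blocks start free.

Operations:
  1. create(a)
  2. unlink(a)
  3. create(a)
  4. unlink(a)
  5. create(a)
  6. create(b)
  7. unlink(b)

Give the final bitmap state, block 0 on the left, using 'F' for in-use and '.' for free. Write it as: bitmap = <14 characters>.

create(a): bitmap=F............. | a=[0]
unlink(a): bitmap=.............. | 
create(a): bitmap=F............. | a=[0]
unlink(a): bitmap=.............. | 
create(a): bitmap=F............. | a=[0]
create(b): bitmap=FF............ | a=[0] b=[1]
unlink(b): bitmap=F............. | a=[0]

bitmap = F.............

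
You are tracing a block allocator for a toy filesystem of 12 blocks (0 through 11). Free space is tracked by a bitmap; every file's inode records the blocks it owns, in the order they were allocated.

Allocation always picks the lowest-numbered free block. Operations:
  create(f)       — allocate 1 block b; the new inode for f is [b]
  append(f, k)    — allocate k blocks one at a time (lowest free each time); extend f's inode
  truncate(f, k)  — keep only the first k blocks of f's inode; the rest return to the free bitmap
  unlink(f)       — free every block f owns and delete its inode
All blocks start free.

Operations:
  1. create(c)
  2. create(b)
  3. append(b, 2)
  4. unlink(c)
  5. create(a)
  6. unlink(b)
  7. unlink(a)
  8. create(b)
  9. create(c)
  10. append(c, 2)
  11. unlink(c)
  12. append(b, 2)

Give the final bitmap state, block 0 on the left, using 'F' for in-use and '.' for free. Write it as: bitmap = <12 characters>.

bitmap = FFF.........

after create(c) → c:[0]  free=[F...........]
after create(b) → b:[1], c:[0]  free=[FF..........]
after append(b, 2) → b:[1, 2, 3], c:[0]  free=[FFFF........]
after unlink(c) → b:[1, 2, 3]  free=[.FFF........]
after create(a) → a:[0], b:[1, 2, 3]  free=[FFFF........]
after unlink(b) → a:[0]  free=[F...........]
after unlink(a) →   free=[............]
after create(b) → b:[0]  free=[F...........]
after create(c) → b:[0], c:[1]  free=[FF..........]
after append(c, 2) → b:[0], c:[1, 2, 3]  free=[FFFF........]
after unlink(c) → b:[0]  free=[F...........]
after append(b, 2) → b:[0, 1, 2]  free=[FFF.........]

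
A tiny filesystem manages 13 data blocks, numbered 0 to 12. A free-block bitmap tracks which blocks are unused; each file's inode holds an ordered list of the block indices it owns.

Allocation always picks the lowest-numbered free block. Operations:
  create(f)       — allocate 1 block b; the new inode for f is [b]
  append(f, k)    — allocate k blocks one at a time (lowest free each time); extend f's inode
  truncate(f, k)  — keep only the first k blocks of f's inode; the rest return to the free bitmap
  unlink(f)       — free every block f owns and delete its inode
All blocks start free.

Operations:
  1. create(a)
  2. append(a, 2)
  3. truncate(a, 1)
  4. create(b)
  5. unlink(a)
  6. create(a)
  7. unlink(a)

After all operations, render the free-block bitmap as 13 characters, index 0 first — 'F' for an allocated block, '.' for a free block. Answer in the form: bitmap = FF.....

bitmap = .F...........

after create(a) → a:[0]  free=[F............]
after append(a, 2) → a:[0, 1, 2]  free=[FFF..........]
after truncate(a, 1) → a:[0]  free=[F............]
after create(b) → a:[0], b:[1]  free=[FF...........]
after unlink(a) → b:[1]  free=[.F...........]
after create(a) → a:[0], b:[1]  free=[FF...........]
after unlink(a) → b:[1]  free=[.F...........]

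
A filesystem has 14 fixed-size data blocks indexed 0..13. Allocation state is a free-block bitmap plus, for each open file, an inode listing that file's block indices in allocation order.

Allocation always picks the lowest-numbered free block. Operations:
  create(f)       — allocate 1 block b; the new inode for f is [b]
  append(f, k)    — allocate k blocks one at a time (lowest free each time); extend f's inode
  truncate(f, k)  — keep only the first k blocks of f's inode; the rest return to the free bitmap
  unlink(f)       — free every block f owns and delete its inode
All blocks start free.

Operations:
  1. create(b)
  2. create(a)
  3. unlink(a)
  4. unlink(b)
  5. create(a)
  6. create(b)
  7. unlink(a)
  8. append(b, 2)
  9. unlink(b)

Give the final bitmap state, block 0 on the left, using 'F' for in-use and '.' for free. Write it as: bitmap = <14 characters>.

  1. create(b)  ⇒  F.............  {b→[0]}
  2. create(a)  ⇒  FF............  {a→[1]; b→[0]}
  3. unlink(a)  ⇒  F.............  {b→[0]}
  4. unlink(b)  ⇒  ..............  {}
  5. create(a)  ⇒  F.............  {a→[0]}
  6. create(b)  ⇒  FF............  {a→[0]; b→[1]}
  7. unlink(a)  ⇒  .F............  {b→[1]}
  8. append(b, 2)  ⇒  FFF...........  {b→[1, 0, 2]}
  9. unlink(b)  ⇒  ..............  {}

bitmap = ..............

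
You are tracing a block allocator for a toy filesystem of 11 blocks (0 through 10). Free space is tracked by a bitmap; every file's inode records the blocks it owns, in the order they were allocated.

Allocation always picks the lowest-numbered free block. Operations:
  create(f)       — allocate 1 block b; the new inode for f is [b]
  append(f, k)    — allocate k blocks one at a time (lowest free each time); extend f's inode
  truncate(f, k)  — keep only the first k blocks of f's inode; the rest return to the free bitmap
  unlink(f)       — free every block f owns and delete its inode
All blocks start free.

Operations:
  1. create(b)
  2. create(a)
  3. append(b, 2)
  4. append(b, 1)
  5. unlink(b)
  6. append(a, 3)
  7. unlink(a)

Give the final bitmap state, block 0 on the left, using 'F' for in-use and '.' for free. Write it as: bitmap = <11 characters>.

bitmap = ...........

  1. create(b)  ⇒  F..........  {b→[0]}
  2. create(a)  ⇒  FF.........  {a→[1]; b→[0]}
  3. append(b, 2)  ⇒  FFFF.......  {a→[1]; b→[0, 2, 3]}
  4. append(b, 1)  ⇒  FFFFF......  {a→[1]; b→[0, 2, 3, 4]}
  5. unlink(b)  ⇒  .F.........  {a→[1]}
  6. append(a, 3)  ⇒  FFFF.......  {a→[1, 0, 2, 3]}
  7. unlink(a)  ⇒  ...........  {}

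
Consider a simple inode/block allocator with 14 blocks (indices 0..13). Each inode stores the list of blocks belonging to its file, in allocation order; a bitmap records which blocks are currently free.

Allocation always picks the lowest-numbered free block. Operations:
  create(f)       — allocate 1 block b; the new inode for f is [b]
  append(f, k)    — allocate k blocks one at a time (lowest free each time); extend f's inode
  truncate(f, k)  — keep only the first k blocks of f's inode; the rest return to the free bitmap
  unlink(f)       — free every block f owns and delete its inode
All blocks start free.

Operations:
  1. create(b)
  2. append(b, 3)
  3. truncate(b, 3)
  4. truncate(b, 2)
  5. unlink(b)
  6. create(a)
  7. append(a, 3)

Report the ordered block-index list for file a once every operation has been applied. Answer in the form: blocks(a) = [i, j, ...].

blocks(a) = [0, 1, 2, 3]

after create(b) → b:[0]  free=[F.............]
after append(b, 3) → b:[0, 1, 2, 3]  free=[FFFF..........]
after truncate(b, 3) → b:[0, 1, 2]  free=[FFF...........]
after truncate(b, 2) → b:[0, 1]  free=[FF............]
after unlink(b) →   free=[..............]
after create(a) → a:[0]  free=[F.............]
after append(a, 3) → a:[0, 1, 2, 3]  free=[FFFF..........]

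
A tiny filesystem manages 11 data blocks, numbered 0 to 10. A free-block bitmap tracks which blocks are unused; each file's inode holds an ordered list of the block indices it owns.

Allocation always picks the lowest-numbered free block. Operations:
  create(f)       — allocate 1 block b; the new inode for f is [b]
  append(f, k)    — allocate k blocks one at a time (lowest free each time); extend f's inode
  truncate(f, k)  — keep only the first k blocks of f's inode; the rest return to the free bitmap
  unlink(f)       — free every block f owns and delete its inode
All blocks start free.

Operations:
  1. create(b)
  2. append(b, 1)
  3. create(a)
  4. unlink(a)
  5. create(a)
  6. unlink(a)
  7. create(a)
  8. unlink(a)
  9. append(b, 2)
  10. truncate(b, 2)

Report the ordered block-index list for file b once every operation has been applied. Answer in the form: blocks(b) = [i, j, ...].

blocks(b) = [0, 1]

[1] create(b) — b=0 (map F..........)
[2] append(b, 1) — b=0,1 (map FF.........)
[3] create(a) — a=2 b=0,1 (map FFF........)
[4] unlink(a) — b=0,1 (map FF.........)
[5] create(a) — a=2 b=0,1 (map FFF........)
[6] unlink(a) — b=0,1 (map FF.........)
[7] create(a) — a=2 b=0,1 (map FFF........)
[8] unlink(a) — b=0,1 (map FF.........)
[9] append(b, 2) — b=0,1,2,3 (map FFFF.......)
[10] truncate(b, 2) — b=0,1 (map FF.........)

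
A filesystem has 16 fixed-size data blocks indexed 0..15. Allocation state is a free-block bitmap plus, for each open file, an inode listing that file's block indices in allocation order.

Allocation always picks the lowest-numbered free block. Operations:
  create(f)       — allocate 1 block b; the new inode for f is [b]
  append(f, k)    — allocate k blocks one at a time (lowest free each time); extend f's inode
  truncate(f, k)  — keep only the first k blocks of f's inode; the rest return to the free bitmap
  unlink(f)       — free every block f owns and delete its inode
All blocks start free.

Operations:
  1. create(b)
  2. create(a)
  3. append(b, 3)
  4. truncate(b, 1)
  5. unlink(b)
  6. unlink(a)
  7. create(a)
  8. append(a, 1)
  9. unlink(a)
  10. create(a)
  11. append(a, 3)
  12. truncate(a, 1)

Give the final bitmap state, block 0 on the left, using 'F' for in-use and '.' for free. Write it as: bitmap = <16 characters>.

create(b): bitmap=F............... | b=[0]
create(a): bitmap=FF.............. | a=[1] b=[0]
append(b, 3): bitmap=FFFFF........... | a=[1] b=[0, 2, 3, 4]
truncate(b, 1): bitmap=FF.............. | a=[1] b=[0]
unlink(b): bitmap=.F.............. | a=[1]
unlink(a): bitmap=................ | 
create(a): bitmap=F............... | a=[0]
append(a, 1): bitmap=FF.............. | a=[0, 1]
unlink(a): bitmap=................ | 
create(a): bitmap=F............... | a=[0]
append(a, 3): bitmap=FFFF............ | a=[0, 1, 2, 3]
truncate(a, 1): bitmap=F............... | a=[0]

bitmap = F...............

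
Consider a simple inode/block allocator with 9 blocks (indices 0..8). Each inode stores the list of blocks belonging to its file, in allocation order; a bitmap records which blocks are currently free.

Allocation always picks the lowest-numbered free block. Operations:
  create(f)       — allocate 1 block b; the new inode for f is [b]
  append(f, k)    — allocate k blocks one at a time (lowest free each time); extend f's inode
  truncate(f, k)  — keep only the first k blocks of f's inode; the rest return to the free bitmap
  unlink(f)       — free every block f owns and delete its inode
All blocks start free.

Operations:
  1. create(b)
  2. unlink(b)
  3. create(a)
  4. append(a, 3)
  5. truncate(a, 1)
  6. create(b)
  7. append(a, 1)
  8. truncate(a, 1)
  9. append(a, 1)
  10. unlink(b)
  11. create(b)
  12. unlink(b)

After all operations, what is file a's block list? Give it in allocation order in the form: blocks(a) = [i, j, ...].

blocks(a) = [0, 2]

  1. create(b)  ⇒  F........  {b→[0]}
  2. unlink(b)  ⇒  .........  {}
  3. create(a)  ⇒  F........  {a→[0]}
  4. append(a, 3)  ⇒  FFFF.....  {a→[0, 1, 2, 3]}
  5. truncate(a, 1)  ⇒  F........  {a→[0]}
  6. create(b)  ⇒  FF.......  {a→[0]; b→[1]}
  7. append(a, 1)  ⇒  FFF......  {a→[0, 2]; b→[1]}
  8. truncate(a, 1)  ⇒  FF.......  {a→[0]; b→[1]}
  9. append(a, 1)  ⇒  FFF......  {a→[0, 2]; b→[1]}
  10. unlink(b)  ⇒  F.F......  {a→[0, 2]}
  11. create(b)  ⇒  FFF......  {a→[0, 2]; b→[1]}
  12. unlink(b)  ⇒  F.F......  {a→[0, 2]}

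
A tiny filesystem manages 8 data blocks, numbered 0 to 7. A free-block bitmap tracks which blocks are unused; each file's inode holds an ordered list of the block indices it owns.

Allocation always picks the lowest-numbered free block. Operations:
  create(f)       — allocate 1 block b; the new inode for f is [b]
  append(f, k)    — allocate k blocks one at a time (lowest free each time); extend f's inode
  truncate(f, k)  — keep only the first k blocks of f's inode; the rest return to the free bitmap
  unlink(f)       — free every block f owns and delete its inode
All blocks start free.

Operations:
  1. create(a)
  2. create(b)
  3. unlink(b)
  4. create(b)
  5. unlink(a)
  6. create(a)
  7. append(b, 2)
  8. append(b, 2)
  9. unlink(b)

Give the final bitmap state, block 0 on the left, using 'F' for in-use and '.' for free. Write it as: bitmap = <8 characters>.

after create(a) → a:[0]  free=[F.......]
after create(b) → a:[0], b:[1]  free=[FF......]
after unlink(b) → a:[0]  free=[F.......]
after create(b) → a:[0], b:[1]  free=[FF......]
after unlink(a) → b:[1]  free=[.F......]
after create(a) → a:[0], b:[1]  free=[FF......]
after append(b, 2) → a:[0], b:[1, 2, 3]  free=[FFFF....]
after append(b, 2) → a:[0], b:[1, 2, 3, 4, 5]  free=[FFFFFF..]
after unlink(b) → a:[0]  free=[F.......]

bitmap = F.......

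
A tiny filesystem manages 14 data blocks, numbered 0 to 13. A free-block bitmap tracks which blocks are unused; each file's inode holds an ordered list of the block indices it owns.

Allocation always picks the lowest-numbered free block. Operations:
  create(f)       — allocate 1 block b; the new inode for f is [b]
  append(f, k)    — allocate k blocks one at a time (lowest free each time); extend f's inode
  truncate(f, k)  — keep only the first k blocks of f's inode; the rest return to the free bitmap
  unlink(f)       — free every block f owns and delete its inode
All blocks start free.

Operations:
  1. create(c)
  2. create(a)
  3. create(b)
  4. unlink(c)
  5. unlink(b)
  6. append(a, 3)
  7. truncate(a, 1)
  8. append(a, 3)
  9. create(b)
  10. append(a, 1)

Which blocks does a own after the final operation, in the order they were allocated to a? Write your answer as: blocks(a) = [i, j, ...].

[1] create(c) — c=0 (map F.............)
[2] create(a) — a=1 c=0 (map FF............)
[3] create(b) — a=1 b=2 c=0 (map FFF...........)
[4] unlink(c) — a=1 b=2 (map .FF...........)
[5] unlink(b) — a=1 (map .F............)
[6] append(a, 3) — a=1,0,2,3 (map FFFF..........)
[7] truncate(a, 1) — a=1 (map .F............)
[8] append(a, 3) — a=1,0,2,3 (map FFFF..........)
[9] create(b) — a=1,0,2,3 b=4 (map FFFFF.........)
[10] append(a, 1) — a=1,0,2,3,5 b=4 (map FFFFFF........)

blocks(a) = [1, 0, 2, 3, 5]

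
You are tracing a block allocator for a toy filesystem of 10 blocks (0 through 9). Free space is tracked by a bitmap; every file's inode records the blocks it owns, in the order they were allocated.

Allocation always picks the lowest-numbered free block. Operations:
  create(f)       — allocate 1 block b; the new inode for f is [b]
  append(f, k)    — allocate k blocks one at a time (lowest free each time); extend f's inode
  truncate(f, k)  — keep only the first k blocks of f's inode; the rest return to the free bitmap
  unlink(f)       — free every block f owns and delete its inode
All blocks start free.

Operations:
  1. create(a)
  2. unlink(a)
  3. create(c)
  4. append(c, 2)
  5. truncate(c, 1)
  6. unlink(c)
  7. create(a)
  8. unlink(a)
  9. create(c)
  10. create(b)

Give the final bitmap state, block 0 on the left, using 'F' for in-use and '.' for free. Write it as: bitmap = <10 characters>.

bitmap = FF........

after create(a) → a:[0]  free=[F.........]
after unlink(a) →   free=[..........]
after create(c) → c:[0]  free=[F.........]
after append(c, 2) → c:[0, 1, 2]  free=[FFF.......]
after truncate(c, 1) → c:[0]  free=[F.........]
after unlink(c) →   free=[..........]
after create(a) → a:[0]  free=[F.........]
after unlink(a) →   free=[..........]
after create(c) → c:[0]  free=[F.........]
after create(b) → b:[1], c:[0]  free=[FF........]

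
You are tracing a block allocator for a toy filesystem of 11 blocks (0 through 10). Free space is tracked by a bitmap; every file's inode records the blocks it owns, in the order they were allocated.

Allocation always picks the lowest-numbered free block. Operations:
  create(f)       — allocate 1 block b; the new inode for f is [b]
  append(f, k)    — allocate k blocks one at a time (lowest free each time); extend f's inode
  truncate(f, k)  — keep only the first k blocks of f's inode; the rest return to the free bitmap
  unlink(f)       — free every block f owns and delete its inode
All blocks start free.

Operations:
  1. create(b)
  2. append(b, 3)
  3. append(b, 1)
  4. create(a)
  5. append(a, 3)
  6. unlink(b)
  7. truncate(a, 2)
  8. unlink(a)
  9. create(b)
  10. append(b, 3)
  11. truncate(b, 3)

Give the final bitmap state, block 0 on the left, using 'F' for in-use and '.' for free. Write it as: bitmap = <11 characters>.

[1] create(b) — b=0 (map F..........)
[2] append(b, 3) — b=0,1,2,3 (map FFFF.......)
[3] append(b, 1) — b=0,1,2,3,4 (map FFFFF......)
[4] create(a) — a=5 b=0,1,2,3,4 (map FFFFFF.....)
[5] append(a, 3) — a=5,6,7,8 b=0,1,2,3,4 (map FFFFFFFFF..)
[6] unlink(b) — a=5,6,7,8 (map .....FFFF..)
[7] truncate(a, 2) — a=5,6 (map .....FF....)
[8] unlink(a) —  (map ...........)
[9] create(b) — b=0 (map F..........)
[10] append(b, 3) — b=0,1,2,3 (map FFFF.......)
[11] truncate(b, 3) — b=0,1,2 (map FFF........)

bitmap = FFF........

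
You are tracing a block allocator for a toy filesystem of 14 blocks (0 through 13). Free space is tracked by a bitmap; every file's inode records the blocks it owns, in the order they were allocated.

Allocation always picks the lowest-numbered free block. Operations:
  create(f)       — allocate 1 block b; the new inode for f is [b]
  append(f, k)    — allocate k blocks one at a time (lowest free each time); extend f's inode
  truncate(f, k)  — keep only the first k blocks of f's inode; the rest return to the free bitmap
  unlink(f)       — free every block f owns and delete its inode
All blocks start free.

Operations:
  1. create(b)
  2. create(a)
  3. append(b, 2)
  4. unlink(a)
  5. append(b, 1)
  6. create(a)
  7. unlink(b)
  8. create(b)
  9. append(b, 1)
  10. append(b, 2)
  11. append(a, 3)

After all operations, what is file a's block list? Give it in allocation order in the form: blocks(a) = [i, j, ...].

blocks(a) = [4, 5, 6, 7]

  1. create(b)  ⇒  F.............  {b→[0]}
  2. create(a)  ⇒  FF............  {a→[1]; b→[0]}
  3. append(b, 2)  ⇒  FFFF..........  {a→[1]; b→[0, 2, 3]}
  4. unlink(a)  ⇒  F.FF..........  {b→[0, 2, 3]}
  5. append(b, 1)  ⇒  FFFF..........  {b→[0, 2, 3, 1]}
  6. create(a)  ⇒  FFFFF.........  {a→[4]; b→[0, 2, 3, 1]}
  7. unlink(b)  ⇒  ....F.........  {a→[4]}
  8. create(b)  ⇒  F...F.........  {a→[4]; b→[0]}
  9. append(b, 1)  ⇒  FF..F.........  {a→[4]; b→[0, 1]}
  10. append(b, 2)  ⇒  FFFFF.........  {a→[4]; b→[0, 1, 2, 3]}
  11. append(a, 3)  ⇒  FFFFFFFF......  {a→[4, 5, 6, 7]; b→[0, 1, 2, 3]}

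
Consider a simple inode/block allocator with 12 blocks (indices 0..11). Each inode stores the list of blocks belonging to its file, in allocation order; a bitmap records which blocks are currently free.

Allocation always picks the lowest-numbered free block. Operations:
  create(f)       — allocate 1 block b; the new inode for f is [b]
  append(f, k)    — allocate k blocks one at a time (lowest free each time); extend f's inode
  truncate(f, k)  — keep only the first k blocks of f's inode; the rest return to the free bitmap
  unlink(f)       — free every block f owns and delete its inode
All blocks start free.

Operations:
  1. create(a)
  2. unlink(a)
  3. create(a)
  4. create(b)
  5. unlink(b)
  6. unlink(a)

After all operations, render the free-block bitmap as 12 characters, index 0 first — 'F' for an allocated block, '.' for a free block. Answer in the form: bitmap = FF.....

bitmap = ............

after create(a) → a:[0]  free=[F...........]
after unlink(a) →   free=[............]
after create(a) → a:[0]  free=[F...........]
after create(b) → a:[0], b:[1]  free=[FF..........]
after unlink(b) → a:[0]  free=[F...........]
after unlink(a) →   free=[............]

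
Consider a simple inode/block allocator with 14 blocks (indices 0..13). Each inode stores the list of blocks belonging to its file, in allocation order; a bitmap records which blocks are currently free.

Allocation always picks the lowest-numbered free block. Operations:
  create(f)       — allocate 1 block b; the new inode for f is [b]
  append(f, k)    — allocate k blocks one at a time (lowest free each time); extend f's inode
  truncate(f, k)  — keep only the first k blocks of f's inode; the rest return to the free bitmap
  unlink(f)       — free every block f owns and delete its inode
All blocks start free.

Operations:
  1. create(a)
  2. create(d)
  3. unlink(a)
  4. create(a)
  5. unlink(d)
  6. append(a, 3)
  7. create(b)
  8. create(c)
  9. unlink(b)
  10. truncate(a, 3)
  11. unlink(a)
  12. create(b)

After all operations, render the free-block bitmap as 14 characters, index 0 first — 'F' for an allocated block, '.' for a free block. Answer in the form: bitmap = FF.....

[1] create(a) — a=0 (map F.............)
[2] create(d) — a=0 d=1 (map FF............)
[3] unlink(a) — d=1 (map .F............)
[4] create(a) — a=0 d=1 (map FF............)
[5] unlink(d) — a=0 (map F.............)
[6] append(a, 3) — a=0,1,2,3 (map FFFF..........)
[7] create(b) — a=0,1,2,3 b=4 (map FFFFF.........)
[8] create(c) — a=0,1,2,3 b=4 c=5 (map FFFFFF........)
[9] unlink(b) — a=0,1,2,3 c=5 (map FFFF.F........)
[10] truncate(a, 3) — a=0,1,2 c=5 (map FFF..F........)
[11] unlink(a) — c=5 (map .....F........)
[12] create(b) — b=0 c=5 (map F....F........)

bitmap = F....F........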